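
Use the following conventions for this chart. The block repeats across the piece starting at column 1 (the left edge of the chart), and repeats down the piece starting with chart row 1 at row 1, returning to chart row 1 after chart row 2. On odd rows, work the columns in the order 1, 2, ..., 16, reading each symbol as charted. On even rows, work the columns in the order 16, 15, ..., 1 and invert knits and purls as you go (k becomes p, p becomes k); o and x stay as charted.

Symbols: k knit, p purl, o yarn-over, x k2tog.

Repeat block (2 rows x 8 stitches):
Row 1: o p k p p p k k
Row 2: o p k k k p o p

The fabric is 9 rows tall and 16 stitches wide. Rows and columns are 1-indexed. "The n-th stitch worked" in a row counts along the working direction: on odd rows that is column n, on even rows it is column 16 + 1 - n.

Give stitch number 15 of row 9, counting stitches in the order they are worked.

For row 9: chart row = ((9-1) mod 2) + 1 = 1; this is a RS (odd) row.
Chart row 1 tiled across columns 1-16: o p k p p p k k o p k p p p k k
RS: work column 1 to column 16, symbols as charted — the tiled row is the row as worked.
Stitch 15 in working order -> k

Result:
k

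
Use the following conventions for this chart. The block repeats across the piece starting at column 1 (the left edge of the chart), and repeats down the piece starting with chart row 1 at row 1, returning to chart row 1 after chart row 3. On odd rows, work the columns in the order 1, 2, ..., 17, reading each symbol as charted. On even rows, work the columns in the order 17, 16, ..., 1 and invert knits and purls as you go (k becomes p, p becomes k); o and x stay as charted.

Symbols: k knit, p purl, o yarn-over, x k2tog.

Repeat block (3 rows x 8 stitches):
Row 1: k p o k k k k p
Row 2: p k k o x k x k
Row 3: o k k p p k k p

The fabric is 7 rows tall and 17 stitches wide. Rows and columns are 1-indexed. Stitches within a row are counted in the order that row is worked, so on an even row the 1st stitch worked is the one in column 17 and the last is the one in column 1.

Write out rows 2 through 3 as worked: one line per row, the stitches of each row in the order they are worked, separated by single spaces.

Rows as worked:
k p x p x o p p k p x p x o p p k
o k k p p k k p o k k p p k k p o

Derivation:
Row 2: chart row 2, WS - tiled (columns 1-17): p k k o x k x k p k k o x k x k p; work from column 17 back to 1 with k<->p swapped.
Row 3: chart row 3, RS - tile across columns 1-17 and work as-is.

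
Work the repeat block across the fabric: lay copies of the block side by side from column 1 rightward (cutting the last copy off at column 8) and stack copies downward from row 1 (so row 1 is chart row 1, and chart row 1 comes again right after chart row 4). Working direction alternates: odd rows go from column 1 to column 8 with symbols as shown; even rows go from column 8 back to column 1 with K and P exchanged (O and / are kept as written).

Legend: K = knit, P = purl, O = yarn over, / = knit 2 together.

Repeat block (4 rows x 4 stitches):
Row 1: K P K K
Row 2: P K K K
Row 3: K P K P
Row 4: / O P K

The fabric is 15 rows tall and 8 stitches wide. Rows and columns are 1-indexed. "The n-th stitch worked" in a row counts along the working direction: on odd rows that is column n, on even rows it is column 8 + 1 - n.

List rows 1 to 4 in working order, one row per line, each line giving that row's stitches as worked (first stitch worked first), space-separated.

== ROWS AS WORKED ==
K P K K K P K K
P P P K P P P K
K P K P K P K P
P K O / P K O /

Derivation:
Row 1: chart row 1, RS - tile across columns 1-8 and work as-is.
Row 2: chart row 2, WS - tiled (columns 1-8): P K K K P K K K; work from column 8 back to 1 with K<->P swapped.
Row 3: chart row 3, RS - tile across columns 1-8 and work as-is.
Row 4: chart row 4, WS - tiled (columns 1-8): / O P K / O P K; work from column 8 back to 1 with K<->P swapped.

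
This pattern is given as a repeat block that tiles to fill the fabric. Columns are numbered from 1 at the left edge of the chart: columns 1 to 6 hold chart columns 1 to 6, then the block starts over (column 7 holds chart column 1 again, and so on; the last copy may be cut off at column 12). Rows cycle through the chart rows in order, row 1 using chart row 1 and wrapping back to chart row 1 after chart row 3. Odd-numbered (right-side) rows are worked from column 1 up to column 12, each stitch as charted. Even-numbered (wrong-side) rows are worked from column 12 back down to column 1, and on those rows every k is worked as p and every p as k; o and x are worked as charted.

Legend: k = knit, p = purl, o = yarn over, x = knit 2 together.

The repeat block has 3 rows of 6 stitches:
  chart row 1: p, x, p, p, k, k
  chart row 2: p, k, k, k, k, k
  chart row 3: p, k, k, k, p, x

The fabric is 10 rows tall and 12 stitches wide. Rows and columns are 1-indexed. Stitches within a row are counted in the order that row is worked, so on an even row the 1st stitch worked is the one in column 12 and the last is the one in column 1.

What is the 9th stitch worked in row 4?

Result:
k

Derivation:
Row 4: (4-1) mod 3 = 0, so use chart row 1. Even row -> WS.
Chart row 1 tiled across columns 1-12: p x p p k k p x p p k k
Wrong side: read the tiled row from column 12 down to 1 and exchange k with p (leave o, x).
Row 4 as worked: p p k k x k p p k k x k
Stitch 9 in working order -> k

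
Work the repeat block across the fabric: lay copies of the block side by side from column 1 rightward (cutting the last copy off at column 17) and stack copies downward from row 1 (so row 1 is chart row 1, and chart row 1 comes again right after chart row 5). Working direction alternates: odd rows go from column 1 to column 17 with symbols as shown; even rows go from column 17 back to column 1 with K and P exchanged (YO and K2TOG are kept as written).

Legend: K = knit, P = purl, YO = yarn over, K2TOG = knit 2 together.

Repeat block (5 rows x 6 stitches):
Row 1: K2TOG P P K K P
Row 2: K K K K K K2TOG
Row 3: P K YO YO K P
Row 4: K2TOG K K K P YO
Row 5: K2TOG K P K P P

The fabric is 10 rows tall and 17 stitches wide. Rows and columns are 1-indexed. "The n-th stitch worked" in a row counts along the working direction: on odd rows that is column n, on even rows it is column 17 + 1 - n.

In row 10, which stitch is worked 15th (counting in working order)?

Row 10: (10-1) mod 5 = 4, so use chart row 5. Even row -> WS.
Chart row 5 tiled across columns 1-17: K2TOG K P K P P K2TOG K P K P P K2TOG K P K P
WS row: flip the tiled sequence (start at column 17) and apply K<->P; YO and K2TOG stay.
Row 10 as worked: K P K P K2TOG K K P K P K2TOG K K P K P K2TOG
Stitch 15 in working order -> K

Stitch:
K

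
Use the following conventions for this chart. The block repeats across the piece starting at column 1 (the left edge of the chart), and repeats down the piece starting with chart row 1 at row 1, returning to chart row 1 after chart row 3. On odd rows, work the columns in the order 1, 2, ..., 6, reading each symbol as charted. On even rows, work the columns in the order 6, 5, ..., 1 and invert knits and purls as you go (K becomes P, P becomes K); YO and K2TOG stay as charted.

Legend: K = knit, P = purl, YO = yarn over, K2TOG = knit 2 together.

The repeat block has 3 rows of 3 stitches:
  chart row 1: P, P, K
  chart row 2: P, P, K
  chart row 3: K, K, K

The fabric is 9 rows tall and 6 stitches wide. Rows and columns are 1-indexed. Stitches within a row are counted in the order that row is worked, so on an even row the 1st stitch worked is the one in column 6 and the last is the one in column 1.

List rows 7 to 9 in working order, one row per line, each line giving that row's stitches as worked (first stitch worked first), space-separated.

== ROWS AS WORKED ==
P P K P P K
P K K P K K
K K K K K K

Derivation:
Row 7: chart row 1, RS - tile across columns 1-6 and work as-is.
Row 8: chart row 2, WS - tiled (columns 1-6): P P K P P K; work from column 6 back to 1 with K<->P swapped.
Row 9: chart row 3, RS - tile across columns 1-6 and work as-is.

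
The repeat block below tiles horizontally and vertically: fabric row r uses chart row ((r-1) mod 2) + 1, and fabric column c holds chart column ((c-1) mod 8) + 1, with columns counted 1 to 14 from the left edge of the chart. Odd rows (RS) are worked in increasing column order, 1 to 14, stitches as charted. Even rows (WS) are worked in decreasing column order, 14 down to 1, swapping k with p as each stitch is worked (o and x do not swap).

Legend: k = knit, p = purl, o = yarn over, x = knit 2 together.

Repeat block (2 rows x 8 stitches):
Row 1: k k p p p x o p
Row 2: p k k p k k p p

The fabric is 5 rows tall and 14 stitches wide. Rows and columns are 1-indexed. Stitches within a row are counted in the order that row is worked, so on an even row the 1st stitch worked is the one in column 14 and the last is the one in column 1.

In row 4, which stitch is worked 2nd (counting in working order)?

Row 4: (4-1) mod 2 = 1, so use chart row 2. Even row -> WS.
Chart row 2 tiled across columns 1-14: p k k p k k p p p k k p k k
WS row: flip the tiled sequence (start at column 14) and apply k<->p; o and x stay.
Row 4 as worked: p p k p p k k k p p k p p k
Counting 2 along the worked row gives p.

Result:
p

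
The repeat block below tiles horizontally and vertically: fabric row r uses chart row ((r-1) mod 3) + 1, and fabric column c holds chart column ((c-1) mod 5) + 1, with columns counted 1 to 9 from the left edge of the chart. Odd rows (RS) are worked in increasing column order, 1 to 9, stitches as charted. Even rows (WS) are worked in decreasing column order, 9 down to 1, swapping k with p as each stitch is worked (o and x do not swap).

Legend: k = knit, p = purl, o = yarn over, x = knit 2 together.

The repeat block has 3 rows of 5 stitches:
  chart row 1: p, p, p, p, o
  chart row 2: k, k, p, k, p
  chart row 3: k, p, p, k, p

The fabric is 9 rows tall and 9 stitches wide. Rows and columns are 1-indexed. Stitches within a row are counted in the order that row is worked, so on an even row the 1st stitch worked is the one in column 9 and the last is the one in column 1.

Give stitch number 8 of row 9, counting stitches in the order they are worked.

Row 9 uses chart row ((9-1) mod 3)+1 = 3. Row 9 is odd, so RS.
Chart row 3 tiled across columns 1-9: k p p k p k p p k
RS: work column 1 to column 9, symbols as charted — the tiled row is the row as worked.
Counting 8 along the worked row gives p.

== STITCH ==
p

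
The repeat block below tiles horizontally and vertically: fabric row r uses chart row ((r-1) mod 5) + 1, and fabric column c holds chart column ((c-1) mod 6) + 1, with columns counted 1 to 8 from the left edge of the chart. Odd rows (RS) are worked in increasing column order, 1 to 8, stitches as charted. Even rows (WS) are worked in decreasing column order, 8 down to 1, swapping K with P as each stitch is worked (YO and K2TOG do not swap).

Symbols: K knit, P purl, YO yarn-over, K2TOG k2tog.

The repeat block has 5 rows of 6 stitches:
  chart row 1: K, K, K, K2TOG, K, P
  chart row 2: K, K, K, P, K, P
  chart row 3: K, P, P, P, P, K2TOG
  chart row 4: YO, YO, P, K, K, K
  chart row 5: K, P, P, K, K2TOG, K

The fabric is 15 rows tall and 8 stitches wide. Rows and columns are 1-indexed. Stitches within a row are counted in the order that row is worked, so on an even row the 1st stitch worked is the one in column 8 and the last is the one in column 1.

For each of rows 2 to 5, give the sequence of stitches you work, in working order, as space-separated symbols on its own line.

Rows as worked:
P P K P K P P P
K P P P P K2TOG K P
YO YO P P P K YO YO
K P P K K2TOG K K P

Derivation:
Row 2: chart row 2, WS - tiled (columns 1-8): K K K P K P K K; work from column 8 back to 1 with K<->P swapped.
Row 3: chart row 3, RS - tile across columns 1-8 and work as-is.
Row 4: chart row 4, WS - tiled (columns 1-8): YO YO P K K K YO YO; work from column 8 back to 1 with K<->P swapped.
Row 5: chart row 5, RS - tile across columns 1-8 and work as-is.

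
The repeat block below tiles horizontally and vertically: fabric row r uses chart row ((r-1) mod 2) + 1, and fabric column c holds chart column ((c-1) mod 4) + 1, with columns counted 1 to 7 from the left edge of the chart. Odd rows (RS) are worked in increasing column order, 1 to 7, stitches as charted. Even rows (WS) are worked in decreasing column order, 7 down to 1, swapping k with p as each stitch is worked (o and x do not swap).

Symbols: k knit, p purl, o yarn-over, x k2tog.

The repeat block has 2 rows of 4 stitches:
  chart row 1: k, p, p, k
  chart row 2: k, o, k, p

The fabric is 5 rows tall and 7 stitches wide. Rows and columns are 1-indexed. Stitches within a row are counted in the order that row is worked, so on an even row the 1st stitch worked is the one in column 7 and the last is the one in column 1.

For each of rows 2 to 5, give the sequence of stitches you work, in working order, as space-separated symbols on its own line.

Row 2: chart row 2, WS - tiled (columns 1-7): k o k p k o k; work from column 7 back to 1 with k<->p swapped.
Row 3: chart row 1, RS - tile across columns 1-7 and work as-is.
Row 4: chart row 2, WS - tiled (columns 1-7): k o k p k o k; work from column 7 back to 1 with k<->p swapped.
Row 5: chart row 1, RS - tile across columns 1-7 and work as-is.

Rows as worked:
p o p k p o p
k p p k k p p
p o p k p o p
k p p k k p p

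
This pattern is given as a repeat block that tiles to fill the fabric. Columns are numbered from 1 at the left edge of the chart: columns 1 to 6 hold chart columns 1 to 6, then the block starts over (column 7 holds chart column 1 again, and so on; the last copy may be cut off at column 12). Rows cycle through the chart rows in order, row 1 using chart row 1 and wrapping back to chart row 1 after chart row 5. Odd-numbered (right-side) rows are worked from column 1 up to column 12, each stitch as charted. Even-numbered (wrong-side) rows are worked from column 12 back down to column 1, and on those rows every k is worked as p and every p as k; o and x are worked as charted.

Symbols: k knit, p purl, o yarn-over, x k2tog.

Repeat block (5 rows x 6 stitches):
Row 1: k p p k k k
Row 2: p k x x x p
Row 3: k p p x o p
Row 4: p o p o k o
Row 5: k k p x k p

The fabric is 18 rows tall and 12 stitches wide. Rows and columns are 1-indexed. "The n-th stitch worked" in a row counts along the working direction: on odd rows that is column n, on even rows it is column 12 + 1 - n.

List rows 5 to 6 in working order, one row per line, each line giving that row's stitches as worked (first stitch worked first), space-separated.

== ROWS AS WORKED ==
k k p x k p k k p x k p
p p p k k p p p p k k p

Derivation:
Row 5: chart row 5, RS - tile across columns 1-12 and work as-is.
Row 6: chart row 1, WS - tiled (columns 1-12): k p p k k k k p p k k k; work from column 12 back to 1 with k<->p swapped.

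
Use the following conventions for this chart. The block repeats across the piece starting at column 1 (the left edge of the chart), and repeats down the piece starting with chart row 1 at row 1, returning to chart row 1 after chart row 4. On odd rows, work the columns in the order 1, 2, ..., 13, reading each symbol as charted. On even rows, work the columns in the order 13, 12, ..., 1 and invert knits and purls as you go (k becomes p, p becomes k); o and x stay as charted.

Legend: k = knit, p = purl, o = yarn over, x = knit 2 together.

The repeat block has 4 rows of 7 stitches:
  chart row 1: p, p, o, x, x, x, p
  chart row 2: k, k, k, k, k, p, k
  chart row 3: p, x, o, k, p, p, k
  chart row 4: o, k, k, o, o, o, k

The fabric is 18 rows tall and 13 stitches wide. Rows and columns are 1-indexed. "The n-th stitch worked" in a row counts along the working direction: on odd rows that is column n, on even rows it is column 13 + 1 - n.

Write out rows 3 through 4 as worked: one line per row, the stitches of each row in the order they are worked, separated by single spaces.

== ROWS AS WORKED ==
p x o k p p k p x o k p p
o o o p p o p o o o p p o

Derivation:
Row 3: chart row 3, RS - tile across columns 1-13 and work as-is.
Row 4: chart row 4, WS - tiled (columns 1-13): o k k o o o k o k k o o o; work from column 13 back to 1 with k<->p swapped.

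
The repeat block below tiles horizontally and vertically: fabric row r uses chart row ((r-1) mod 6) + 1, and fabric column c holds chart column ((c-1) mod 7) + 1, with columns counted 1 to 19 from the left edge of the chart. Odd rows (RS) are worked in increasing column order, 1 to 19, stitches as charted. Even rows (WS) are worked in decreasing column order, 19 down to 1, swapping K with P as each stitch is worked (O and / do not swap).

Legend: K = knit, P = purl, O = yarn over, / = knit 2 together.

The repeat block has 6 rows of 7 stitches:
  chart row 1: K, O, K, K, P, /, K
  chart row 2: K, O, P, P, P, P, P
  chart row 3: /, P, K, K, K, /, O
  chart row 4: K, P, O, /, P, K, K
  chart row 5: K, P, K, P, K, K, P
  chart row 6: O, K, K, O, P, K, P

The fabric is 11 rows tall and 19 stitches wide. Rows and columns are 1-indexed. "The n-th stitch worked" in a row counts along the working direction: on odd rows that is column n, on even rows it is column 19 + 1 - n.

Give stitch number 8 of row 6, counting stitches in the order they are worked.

Stitch:
K

Derivation:
For row 6: chart row = ((6-1) mod 6) + 1 = 6; this is a WS (even) row.
Chart row 6 tiled across columns 1-19: O K K O P K P O K K O P K P O K K O P
Wrong side: read the tiled row from column 19 down to 1 and exchange K with P (leave O, /).
Row 6 as worked: K O P P O K P K O P P O K P K O P P O
The 8th stitch worked is K.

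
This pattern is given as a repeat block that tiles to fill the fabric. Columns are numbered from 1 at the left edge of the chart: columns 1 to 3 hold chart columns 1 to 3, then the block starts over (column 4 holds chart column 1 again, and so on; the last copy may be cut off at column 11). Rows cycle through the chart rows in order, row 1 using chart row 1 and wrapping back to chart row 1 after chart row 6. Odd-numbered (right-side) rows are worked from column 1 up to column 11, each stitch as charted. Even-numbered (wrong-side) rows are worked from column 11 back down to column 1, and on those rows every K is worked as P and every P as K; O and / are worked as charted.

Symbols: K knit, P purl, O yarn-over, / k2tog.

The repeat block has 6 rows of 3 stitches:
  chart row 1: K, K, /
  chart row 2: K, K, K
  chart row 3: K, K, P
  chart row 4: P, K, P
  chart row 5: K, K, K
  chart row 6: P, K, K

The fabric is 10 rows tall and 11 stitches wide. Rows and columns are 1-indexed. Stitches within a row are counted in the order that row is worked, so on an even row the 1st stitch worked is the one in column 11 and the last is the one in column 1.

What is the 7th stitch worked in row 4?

Result:
P

Derivation:
For row 4: chart row = ((4-1) mod 6) + 1 = 4; this is a WS (even) row.
Chart row 4 tiled across columns 1-11: P K P P K P P K P P K
WS row: flip the tiled sequence (start at column 11) and apply K<->P; O and / stay.
Row 4 as worked: P K K P K K P K K P K
Counting 7 along the worked row gives P.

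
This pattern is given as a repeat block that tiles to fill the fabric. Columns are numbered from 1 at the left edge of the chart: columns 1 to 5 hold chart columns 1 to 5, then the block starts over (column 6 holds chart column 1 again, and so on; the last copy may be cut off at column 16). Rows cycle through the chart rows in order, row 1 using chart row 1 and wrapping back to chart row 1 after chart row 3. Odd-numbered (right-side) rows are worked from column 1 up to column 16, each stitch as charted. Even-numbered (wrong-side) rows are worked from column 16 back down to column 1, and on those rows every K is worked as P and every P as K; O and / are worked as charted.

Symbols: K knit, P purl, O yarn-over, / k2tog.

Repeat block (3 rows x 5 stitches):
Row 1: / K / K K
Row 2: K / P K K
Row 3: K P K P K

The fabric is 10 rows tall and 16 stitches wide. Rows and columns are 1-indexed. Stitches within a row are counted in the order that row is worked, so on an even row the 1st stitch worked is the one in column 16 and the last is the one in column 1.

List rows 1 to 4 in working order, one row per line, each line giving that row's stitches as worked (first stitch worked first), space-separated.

Row 1: chart row 1, RS - tile across columns 1-16 and work as-is.
Row 2: chart row 2, WS - tiled (columns 1-16): K / P K K K / P K K K / P K K K; work from column 16 back to 1 with K<->P swapped.
Row 3: chart row 3, RS - tile across columns 1-16 and work as-is.
Row 4: chart row 1, WS - tiled (columns 1-16): / K / K K / K / K K / K / K K /; work from column 16 back to 1 with K<->P swapped.

Result:
/ K / K K / K / K K / K / K K /
P P P K / P P P K / P P P K / P
K P K P K K P K P K K P K P K K
/ P P / P / P P / P / P P / P /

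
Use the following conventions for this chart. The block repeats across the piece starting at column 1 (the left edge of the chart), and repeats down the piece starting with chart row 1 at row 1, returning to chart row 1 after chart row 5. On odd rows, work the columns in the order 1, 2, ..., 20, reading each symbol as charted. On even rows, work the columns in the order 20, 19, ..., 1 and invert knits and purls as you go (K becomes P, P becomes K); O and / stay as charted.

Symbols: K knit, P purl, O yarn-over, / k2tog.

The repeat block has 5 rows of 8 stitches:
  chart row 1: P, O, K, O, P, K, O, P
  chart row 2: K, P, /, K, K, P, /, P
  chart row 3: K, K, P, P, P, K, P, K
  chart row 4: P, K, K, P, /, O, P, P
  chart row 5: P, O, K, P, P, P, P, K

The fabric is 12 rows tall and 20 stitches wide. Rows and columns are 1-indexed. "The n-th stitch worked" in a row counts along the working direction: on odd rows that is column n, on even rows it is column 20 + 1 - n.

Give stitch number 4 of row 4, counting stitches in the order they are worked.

Row 4: (4-1) mod 5 = 3, so use chart row 4. Even row -> WS.
Chart row 4 tiled across columns 1-20: P K K P / O P P P K K P / O P P P K K P
WS: work from column 20 back to column 1 (reverse the tiled row), swapping K<->P (O and / unchanged).
Row 4 as worked: K P P K K K O / K P P K K K O / K P P K
Counting 4 along the worked row gives K.

== STITCH ==
K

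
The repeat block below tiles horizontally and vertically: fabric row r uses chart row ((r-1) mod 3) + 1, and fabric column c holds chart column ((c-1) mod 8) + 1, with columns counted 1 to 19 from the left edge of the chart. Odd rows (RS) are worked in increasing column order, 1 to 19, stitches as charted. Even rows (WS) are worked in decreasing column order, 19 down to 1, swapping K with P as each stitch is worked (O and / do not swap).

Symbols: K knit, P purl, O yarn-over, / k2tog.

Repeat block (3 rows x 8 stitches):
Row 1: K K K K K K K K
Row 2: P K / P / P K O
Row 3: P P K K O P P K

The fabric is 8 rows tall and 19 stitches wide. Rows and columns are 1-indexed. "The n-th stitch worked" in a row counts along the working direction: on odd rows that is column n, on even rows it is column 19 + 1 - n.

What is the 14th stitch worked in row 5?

Row 5: (5-1) mod 3 = 1, so use chart row 2. Odd row -> RS.
Chart row 2 tiled across columns 1-19: P K / P / P K O P K / P / P K O P K /
RS: work column 1 to column 19, symbols as charted — the tiled row is the row as worked.
Counting 14 along the worked row gives P.

Result:
P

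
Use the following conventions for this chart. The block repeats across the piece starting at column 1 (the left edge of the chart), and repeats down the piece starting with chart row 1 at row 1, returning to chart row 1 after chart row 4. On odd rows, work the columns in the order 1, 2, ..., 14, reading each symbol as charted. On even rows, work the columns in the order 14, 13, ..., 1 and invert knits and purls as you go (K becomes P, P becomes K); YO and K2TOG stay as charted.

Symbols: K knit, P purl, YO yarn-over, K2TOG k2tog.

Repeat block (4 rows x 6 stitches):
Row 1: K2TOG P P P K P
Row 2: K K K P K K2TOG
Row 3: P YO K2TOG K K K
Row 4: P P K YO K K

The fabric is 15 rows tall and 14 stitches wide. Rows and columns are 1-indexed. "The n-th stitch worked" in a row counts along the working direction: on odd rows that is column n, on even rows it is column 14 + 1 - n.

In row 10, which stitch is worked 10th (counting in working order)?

Stitch:
P

Derivation:
For row 10: chart row = ((10-1) mod 4) + 1 = 2; this is a WS (even) row.
Chart row 2 tiled across columns 1-14: K K K P K K2TOG K K K P K K2TOG K K
Wrong side: read the tiled row from column 14 down to 1 and exchange K with P (leave YO, K2TOG).
Row 10 as worked: P P K2TOG P K P P P K2TOG P K P P P
The 10th stitch worked is P.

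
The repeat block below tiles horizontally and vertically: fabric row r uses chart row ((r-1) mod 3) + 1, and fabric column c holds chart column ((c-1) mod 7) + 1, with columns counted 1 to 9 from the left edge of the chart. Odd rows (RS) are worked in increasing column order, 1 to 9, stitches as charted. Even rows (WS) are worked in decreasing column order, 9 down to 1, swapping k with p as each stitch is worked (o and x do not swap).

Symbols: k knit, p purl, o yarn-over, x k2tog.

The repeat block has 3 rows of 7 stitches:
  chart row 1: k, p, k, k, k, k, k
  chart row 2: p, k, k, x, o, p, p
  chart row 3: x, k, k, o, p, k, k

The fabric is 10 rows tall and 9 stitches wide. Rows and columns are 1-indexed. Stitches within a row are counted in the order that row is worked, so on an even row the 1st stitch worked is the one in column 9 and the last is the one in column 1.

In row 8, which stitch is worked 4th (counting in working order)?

Row 8 uses chart row ((8-1) mod 3)+1 = 2. Row 8 is even, so WS.
Chart row 2 tiled across columns 1-9: p k k x o p p p k
Wrong side: read the tiled row from column 9 down to 1 and exchange k with p (leave o, x).
Row 8 as worked: p k k k o x p p k
Stitch 4 in working order -> k

== STITCH ==
k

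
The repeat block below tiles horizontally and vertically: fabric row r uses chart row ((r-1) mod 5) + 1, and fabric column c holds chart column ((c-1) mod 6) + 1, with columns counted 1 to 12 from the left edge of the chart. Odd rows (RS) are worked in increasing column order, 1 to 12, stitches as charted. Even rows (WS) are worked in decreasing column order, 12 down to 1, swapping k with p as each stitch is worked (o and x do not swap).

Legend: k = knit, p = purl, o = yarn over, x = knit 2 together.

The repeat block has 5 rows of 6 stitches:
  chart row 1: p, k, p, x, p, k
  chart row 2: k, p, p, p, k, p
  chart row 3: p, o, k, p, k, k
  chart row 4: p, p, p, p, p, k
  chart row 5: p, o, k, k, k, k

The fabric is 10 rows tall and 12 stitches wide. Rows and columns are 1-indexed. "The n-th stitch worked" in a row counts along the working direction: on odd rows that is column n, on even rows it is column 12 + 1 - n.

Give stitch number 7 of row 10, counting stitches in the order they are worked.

Stitch:
p

Derivation:
For row 10: chart row = ((10-1) mod 5) + 1 = 5; this is a WS (even) row.
Chart row 5 tiled across columns 1-12: p o k k k k p o k k k k
WS row: flip the tiled sequence (start at column 12) and apply k<->p; o and x stay.
Row 10 as worked: p p p p o k p p p p o k
Counting 7 along the worked row gives p.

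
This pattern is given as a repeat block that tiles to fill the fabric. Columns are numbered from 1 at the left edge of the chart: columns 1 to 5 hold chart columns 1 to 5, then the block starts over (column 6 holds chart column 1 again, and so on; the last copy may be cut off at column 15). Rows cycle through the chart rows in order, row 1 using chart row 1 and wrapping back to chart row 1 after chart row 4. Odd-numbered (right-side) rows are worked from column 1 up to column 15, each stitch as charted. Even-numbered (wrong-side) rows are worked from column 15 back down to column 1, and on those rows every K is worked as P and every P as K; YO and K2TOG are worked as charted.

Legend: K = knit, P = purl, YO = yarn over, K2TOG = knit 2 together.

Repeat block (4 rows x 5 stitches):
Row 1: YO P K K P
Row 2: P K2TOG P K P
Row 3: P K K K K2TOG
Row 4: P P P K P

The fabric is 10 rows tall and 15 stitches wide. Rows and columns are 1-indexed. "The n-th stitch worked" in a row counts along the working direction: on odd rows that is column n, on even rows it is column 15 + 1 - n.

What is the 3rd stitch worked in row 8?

Row 8 uses chart row ((8-1) mod 4)+1 = 4. Row 8 is even, so WS.
Chart row 4 tiled across columns 1-15: P P P K P P P P K P P P P K P
WS row: flip the tiled sequence (start at column 15) and apply K<->P; YO and K2TOG stay.
Row 8 as worked: K P K K K K P K K K K P K K K
The 3rd stitch worked is K.

Result:
K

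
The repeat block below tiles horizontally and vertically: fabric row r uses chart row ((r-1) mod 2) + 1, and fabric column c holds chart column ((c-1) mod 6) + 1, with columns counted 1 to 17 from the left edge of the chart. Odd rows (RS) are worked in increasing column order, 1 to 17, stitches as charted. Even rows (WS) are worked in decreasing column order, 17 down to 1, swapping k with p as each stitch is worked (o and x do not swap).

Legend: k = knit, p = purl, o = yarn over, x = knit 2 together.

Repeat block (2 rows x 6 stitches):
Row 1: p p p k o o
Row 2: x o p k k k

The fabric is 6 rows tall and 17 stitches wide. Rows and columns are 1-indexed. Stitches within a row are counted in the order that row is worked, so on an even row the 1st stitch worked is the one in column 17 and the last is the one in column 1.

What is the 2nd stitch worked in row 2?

== STITCH ==
p

Derivation:
Row 2: (2-1) mod 2 = 1, so use chart row 2. Even row -> WS.
Chart row 2 tiled across columns 1-17: x o p k k k x o p k k k x o p k k
Wrong side: read the tiled row from column 17 down to 1 and exchange k with p (leave o, x).
Row 2 as worked: p p k o x p p p k o x p p p k o x
The 2nd stitch worked is p.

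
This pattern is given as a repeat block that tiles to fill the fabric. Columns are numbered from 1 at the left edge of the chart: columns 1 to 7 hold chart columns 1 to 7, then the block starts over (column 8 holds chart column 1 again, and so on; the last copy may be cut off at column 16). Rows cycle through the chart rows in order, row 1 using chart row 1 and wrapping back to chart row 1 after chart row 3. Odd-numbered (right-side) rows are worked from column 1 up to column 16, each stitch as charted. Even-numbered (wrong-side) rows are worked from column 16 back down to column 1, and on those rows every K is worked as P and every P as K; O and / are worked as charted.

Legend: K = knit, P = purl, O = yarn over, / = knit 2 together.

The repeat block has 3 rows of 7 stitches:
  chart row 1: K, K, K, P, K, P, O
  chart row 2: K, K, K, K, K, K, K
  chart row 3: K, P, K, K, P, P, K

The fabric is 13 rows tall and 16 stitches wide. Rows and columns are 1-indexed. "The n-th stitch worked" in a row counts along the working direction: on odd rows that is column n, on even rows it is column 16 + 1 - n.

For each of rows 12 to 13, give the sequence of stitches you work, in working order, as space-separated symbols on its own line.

== ROWS AS WORKED ==
K P P K K P P K P P K K P P K P
K K K P K P O K K K P K P O K K

Derivation:
Row 12: chart row 3, WS - tiled (columns 1-16): K P K K P P K K P K K P P K K P; work from column 16 back to 1 with K<->P swapped.
Row 13: chart row 1, RS - tile across columns 1-16 and work as-is.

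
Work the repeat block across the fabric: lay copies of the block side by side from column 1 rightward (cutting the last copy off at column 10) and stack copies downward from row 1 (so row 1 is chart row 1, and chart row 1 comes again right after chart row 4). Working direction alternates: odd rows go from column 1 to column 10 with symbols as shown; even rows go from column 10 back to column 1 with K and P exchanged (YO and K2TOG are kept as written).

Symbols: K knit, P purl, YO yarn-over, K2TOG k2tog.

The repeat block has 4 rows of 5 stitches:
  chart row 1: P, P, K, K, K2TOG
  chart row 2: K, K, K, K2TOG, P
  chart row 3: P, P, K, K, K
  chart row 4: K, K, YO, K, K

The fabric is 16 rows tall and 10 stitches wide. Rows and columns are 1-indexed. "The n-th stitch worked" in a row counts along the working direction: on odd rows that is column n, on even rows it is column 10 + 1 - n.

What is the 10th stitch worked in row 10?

Stitch:
P

Derivation:
Row 10: (10-1) mod 4 = 1, so use chart row 2. Even row -> WS.
Chart row 2 tiled across columns 1-10: K K K K2TOG P K K K K2TOG P
WS: work from column 10 back to column 1 (reverse the tiled row), swapping K<->P (YO and K2TOG unchanged).
Row 10 as worked: K K2TOG P P P K K2TOG P P P
Counting 10 along the worked row gives P.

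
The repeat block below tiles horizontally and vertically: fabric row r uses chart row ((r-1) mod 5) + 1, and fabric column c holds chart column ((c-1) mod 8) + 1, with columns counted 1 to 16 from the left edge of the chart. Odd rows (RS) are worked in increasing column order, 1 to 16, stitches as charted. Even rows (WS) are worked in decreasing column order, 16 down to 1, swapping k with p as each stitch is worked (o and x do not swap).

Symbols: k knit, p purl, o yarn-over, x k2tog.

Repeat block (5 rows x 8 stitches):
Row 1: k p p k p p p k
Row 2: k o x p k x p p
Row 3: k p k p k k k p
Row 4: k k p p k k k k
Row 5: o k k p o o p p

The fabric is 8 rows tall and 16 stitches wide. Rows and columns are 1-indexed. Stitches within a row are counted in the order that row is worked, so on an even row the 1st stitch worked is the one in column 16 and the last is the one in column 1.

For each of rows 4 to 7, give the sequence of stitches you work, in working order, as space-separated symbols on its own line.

Result:
p p p p k k p p p p p p k k p p
o k k p o o p p o k k p o o p p
p k k k p k k p p k k k p k k p
k o x p k x p p k o x p k x p p

Derivation:
Row 4: chart row 4, WS - tiled (columns 1-16): k k p p k k k k k k p p k k k k; work from column 16 back to 1 with k<->p swapped.
Row 5: chart row 5, RS - tile across columns 1-16 and work as-is.
Row 6: chart row 1, WS - tiled (columns 1-16): k p p k p p p k k p p k p p p k; work from column 16 back to 1 with k<->p swapped.
Row 7: chart row 2, RS - tile across columns 1-16 and work as-is.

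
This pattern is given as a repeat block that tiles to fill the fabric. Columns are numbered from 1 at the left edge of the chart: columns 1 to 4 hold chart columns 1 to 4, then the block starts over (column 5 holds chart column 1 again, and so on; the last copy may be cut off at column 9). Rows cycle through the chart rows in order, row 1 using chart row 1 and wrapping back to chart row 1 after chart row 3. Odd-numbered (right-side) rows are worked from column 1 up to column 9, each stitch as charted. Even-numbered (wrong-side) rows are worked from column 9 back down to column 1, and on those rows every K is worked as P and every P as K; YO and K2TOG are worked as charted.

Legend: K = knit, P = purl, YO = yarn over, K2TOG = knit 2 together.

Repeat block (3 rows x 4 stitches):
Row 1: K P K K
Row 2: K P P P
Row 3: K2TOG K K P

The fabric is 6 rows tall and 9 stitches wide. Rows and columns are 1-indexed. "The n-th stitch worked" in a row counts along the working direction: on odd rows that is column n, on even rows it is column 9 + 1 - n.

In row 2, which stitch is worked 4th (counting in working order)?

Row 2: (2-1) mod 3 = 1, so use chart row 2. Even row -> WS.
Chart row 2 tiled across columns 1-9: K P P P K P P P K
WS: work from column 9 back to column 1 (reverse the tiled row), swapping K<->P (YO and K2TOG unchanged).
Row 2 as worked: P K K K P K K K P
The 4th stitch worked is K.

== STITCH ==
K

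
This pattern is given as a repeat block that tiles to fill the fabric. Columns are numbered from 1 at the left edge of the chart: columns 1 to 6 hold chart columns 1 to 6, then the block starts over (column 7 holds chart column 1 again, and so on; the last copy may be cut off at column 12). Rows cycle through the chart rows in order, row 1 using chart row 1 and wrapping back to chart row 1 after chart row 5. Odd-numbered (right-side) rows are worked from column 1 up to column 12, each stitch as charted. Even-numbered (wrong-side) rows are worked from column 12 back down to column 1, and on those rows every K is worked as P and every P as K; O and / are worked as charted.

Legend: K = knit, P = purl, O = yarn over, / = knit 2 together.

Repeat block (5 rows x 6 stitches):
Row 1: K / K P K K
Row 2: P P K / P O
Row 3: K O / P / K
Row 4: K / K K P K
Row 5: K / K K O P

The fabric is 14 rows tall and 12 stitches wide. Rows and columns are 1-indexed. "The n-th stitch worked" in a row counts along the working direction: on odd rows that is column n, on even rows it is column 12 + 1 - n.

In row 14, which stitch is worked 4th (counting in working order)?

Row 14: (14-1) mod 5 = 3, so use chart row 4. Even row -> WS.
Chart row 4 tiled across columns 1-12: K / K K P K K / K K P K
Wrong side: read the tiled row from column 12 down to 1 and exchange K with P (leave O, /).
Row 14 as worked: P K P P / P P K P P / P
Counting 4 along the worked row gives P.

== STITCH ==
P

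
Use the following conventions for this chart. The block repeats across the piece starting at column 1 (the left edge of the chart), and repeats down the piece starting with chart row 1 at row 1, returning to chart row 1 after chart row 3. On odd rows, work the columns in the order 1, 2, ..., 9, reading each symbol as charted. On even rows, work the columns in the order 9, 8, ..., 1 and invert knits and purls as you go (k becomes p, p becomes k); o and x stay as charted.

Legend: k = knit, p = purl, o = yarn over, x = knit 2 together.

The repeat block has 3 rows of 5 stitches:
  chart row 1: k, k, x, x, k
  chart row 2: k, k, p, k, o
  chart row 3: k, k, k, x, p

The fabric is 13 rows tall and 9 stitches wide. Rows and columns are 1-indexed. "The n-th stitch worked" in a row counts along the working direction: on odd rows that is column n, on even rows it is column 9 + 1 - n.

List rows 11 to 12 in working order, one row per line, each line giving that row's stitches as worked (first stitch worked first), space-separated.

Row 11: chart row 2, RS - tile across columns 1-9 and work as-is.
Row 12: chart row 3, WS - tiled (columns 1-9): k k k x p k k k x; work from column 9 back to 1 with k<->p swapped.

== ROWS AS WORKED ==
k k p k o k k p k
x p p p k x p p p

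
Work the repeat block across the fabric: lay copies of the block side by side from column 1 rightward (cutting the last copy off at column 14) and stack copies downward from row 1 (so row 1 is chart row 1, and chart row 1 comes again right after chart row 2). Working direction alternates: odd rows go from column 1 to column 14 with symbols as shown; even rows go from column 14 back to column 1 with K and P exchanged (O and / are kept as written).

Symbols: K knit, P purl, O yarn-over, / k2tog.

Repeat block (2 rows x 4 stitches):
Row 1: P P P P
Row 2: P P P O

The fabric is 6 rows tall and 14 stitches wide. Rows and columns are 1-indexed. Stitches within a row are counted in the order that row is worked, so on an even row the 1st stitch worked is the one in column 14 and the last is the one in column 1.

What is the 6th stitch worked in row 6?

Result:
K

Derivation:
For row 6: chart row = ((6-1) mod 2) + 1 = 2; this is a WS (even) row.
Chart row 2 tiled across columns 1-14: P P P O P P P O P P P O P P
WS row: flip the tiled sequence (start at column 14) and apply K<->P; O and / stay.
Row 6 as worked: K K O K K K O K K K O K K K
Stitch 6 in working order -> K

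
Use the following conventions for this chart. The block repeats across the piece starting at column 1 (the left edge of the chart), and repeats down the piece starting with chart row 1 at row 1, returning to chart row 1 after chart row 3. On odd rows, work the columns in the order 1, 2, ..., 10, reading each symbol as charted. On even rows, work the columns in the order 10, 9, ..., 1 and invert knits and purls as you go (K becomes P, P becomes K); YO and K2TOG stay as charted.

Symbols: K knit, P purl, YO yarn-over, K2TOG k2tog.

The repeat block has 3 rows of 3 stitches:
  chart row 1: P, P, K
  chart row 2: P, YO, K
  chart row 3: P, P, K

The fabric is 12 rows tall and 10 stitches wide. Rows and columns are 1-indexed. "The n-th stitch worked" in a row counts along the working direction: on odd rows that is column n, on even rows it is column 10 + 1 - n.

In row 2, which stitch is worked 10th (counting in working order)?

Stitch:
K

Derivation:
Row 2 uses chart row ((2-1) mod 3)+1 = 2. Row 2 is even, so WS.
Chart row 2 tiled across columns 1-10: P YO K P YO K P YO K P
WS row: flip the tiled sequence (start at column 10) and apply K<->P; YO and K2TOG stay.
Row 2 as worked: K P YO K P YO K P YO K
Counting 10 along the worked row gives K.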